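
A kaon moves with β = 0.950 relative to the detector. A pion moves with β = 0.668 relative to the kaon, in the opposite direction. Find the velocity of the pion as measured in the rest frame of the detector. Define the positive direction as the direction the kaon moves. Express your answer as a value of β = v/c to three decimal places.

With v = 0.950 and u' = -0.668 (in units of c),
u = (u' + v)/(1 + u'v/c²):
u = (-0.668 + 0.950) / (1 + (-0.668)·0.950) = 0.2820/0.3654 = 0.7718

β = +0.772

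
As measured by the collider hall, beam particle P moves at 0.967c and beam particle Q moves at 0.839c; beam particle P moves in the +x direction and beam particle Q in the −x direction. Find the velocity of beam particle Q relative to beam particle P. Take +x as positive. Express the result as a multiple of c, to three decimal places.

β_A = 0.967, β_B = -0.839.
Transform to A's frame with the inverse velocity-addition law: u' = (u − v)/(1 − uv/c²), taking u = β_B and v = β_A.
u' = (-0.839 − 0.967) / (1 − (0.967)(-0.839)) = -1.8060/1.8113 = -0.9971.

-0.997c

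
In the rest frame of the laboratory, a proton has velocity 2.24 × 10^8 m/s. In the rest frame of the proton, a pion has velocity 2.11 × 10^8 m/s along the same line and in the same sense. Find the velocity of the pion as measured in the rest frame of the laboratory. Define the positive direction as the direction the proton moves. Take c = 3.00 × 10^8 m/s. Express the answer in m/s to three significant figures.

2.85 × 10^8 m/s

In units of c (dividing by 3.00 × 10^8 m/s): v = 0.747, u' = 0.703.
u = (u' + v)/(1 + u'v/c²):
u = (0.703 + 0.747) / (1 + 0.703·0.747) = 1.4500/1.5252 = 0.9507
Converting back: u = 0.9507 × 3.00 × 10^8 m/s.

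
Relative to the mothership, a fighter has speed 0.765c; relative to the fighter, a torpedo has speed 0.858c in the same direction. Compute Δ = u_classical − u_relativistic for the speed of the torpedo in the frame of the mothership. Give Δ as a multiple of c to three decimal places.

Δ = 0.643c

Galilean: u_cl = 0.858 + 0.765 = 1.6230.
Relativistic: u_rel = (0.858 + 0.765) / (1 + 0.858·0.765) = 1.6230/1.6564 = 0.9799.
Δ = 1.6230 − 0.9799 = 0.6431.
(The classical prediction exceeds c; the relativistic result does not.)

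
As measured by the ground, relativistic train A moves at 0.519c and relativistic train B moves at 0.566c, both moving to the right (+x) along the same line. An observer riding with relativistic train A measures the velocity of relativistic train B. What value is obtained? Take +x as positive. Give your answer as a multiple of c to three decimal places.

β_A = 0.519, β_B = 0.566.
Transform to A's frame with the inverse velocity-addition law: u' = (u − v)/(1 − uv/c²), taking u = β_B and v = β_A.
u' = (0.566 − 0.519) / (1 − (0.519)(0.566)) = 0.0470/0.7062 = 0.0665.

+0.067c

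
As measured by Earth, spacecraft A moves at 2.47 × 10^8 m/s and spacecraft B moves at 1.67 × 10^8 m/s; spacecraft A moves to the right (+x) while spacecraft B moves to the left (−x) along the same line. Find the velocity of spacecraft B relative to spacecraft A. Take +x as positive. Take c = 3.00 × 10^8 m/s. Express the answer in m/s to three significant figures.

β_A = 0.823, β_B = -0.557 (dividing each by c = 3.00 × 10^8 m/s).
Transform to A's frame with the inverse velocity-addition law: u' = (u − v)/(1 − uv/c²), taking u = β_B and v = β_A.
u' = (-0.557 − 0.823) / (1 − (0.823)(-0.557)) = -1.3800/1.4583 = -0.9463.
u' = -0.9463 × 3.00 × 10^8 m/s.

-2.84 × 10^8 m/s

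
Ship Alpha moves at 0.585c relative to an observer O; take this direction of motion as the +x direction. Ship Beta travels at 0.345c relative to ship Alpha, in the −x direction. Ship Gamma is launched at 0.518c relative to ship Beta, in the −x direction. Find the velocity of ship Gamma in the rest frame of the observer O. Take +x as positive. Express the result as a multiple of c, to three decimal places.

Apply u = (u' + v)/(1 + u'v/c²) successively, working outward toward the observer O.
Start: velocity of ship Alpha relative to the observer O = 0.5850c.
Compose with ship Beta (u' = -0.345 in ship Alpha frame): u_1 = (-0.345 + 0.585) / (1 + (-0.345)·0.585) = 0.2400/0.7982 = 0.3007.
Compose with ship Gamma (u' = -0.518 in ship Beta frame): u_2 = (-0.518 + 0.301) / (1 + (-0.518)·0.301) = -0.2173/0.8442 = -0.2574.

-0.257c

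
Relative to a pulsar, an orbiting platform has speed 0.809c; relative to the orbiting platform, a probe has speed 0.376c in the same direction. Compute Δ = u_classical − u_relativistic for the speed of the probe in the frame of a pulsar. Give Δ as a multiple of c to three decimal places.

Galilean: u_cl = 0.376 + 0.809 = 1.1850.
Relativistic: u_rel = (0.376 + 0.809) / (1 + 0.376·0.809) = 1.1850/1.3042 = 0.9086.
Δ = 1.1850 − 0.9086 = 0.2764.
(The classical prediction exceeds c; the relativistic result does not.)

Δ = 0.276c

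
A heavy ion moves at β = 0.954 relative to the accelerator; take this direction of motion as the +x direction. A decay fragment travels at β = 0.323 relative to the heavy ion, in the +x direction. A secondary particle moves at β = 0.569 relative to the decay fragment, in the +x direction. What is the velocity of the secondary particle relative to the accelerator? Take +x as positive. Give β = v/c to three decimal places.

Apply u = (u' + v)/(1 + u'v/c²) successively, working outward toward the accelerator.
Start: velocity of the heavy ion relative to the accelerator = 0.9540c.
Compose with the decay fragment (u' = 0.323 in the heavy ion frame): u_1 = (0.323 + 0.954) / (1 + 0.323·0.954) = 1.2770/1.3081 = 0.9762.
Compose with the secondary particle (u' = 0.569 in the decay fragment frame): u_2 = (0.569 + 0.976) / (1 + 0.569·0.976) = 1.5452/1.5555 = 0.9934.

β = 0.993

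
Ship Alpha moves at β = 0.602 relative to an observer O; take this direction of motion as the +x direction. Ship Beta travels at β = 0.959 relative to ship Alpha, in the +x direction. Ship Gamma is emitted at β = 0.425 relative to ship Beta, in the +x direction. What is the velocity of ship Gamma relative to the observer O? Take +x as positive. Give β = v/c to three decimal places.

β = 0.996

Apply u = (u' + v)/(1 + u'v/c²) successively, working outward toward the observer O.
Start: velocity of ship Alpha relative to the observer O = 0.6020c.
Compose with ship Beta (u' = 0.959 in ship Alpha frame): u_1 = (0.959 + 0.602) / (1 + 0.959·0.602) = 1.5610/1.5773 = 0.9897.
Compose with ship Gamma (u' = 0.425 in ship Beta frame): u_2 = (0.425 + 0.990) / (1 + 0.425·0.990) = 1.4147/1.4206 = 0.9958.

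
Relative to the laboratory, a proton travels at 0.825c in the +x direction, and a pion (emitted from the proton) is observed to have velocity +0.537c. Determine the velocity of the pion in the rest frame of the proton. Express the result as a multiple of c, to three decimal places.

Invert the composition law: u' = (u − v)/(1 − uv/c²).
u' = (0.537 − 0.825) / (1 − (0.537)(0.825)) = -0.2880/0.5570 = -0.5171.

-0.517c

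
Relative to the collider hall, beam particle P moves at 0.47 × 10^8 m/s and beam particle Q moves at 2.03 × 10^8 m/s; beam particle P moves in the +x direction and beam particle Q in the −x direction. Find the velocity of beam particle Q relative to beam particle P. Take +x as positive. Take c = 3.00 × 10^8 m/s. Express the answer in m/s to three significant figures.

β_A = 0.157, β_B = -0.677 (dividing each by c = 3.00 × 10^8 m/s).
Transform to A's frame with the inverse velocity-addition law: u' = (u − v)/(1 − uv/c²), taking u = β_B and v = β_A.
u' = (-0.677 − 0.157) / (1 − (0.157)(-0.677)) = -0.8333/1.1060 = -0.7535.
u' = -0.7535 × 3.00 × 10^8 m/s.

-2.26 × 10^8 m/s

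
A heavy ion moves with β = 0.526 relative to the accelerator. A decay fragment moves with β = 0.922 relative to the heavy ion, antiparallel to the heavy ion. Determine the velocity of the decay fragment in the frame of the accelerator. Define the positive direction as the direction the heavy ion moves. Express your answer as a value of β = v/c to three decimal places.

β = -0.769

With v = 0.526 and u' = -0.922 (in units of c),
u = (u' + v)/(1 + u'v/c²):
u = (-0.922 + 0.526) / (1 + (-0.922)·0.526) = -0.3960/0.5150 = -0.7689
(Galilean addition would give -0.396c.)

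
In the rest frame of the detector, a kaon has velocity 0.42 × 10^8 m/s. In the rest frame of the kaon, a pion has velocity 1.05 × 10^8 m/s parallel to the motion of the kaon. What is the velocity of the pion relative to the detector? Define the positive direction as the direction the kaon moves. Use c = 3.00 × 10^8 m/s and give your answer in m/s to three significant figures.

1.40 × 10^8 m/s

In units of c (dividing by 3.00 × 10^8 m/s): v = 0.140, u' = 0.350.
u = (u' + v)/(1 + u'v/c²):
u = (0.350 + 0.140) / (1 + 0.350·0.140) = 0.4900/1.0490 = 0.4671
Converting back: u = 0.4671 × 3.00 × 10^8 m/s.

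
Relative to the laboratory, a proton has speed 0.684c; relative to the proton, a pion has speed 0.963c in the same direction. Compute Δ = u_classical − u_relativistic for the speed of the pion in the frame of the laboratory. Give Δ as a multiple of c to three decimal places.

Δ = 0.654c

Galilean: u_cl = 0.963 + 0.684 = 1.6470.
Relativistic: u_rel = (0.963 + 0.684) / (1 + 0.963·0.684) = 1.6470/1.6587 = 0.9930.
Δ = 1.6470 − 0.9930 = 0.6540.
(The classical prediction exceeds c; the relativistic result does not.)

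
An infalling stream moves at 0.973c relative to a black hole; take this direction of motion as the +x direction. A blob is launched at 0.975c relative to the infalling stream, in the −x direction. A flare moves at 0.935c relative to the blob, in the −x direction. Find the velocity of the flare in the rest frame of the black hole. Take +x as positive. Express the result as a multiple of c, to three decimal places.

-0.940c

Apply u = (u' + v)/(1 + u'v/c²) successively, working outward toward the black hole.
Start: velocity of the infalling stream relative to the black hole = 0.9730c.
Compose with the blob (u' = -0.975 in the infalling stream frame): u_1 = (-0.975 + 0.973) / (1 + (-0.975)·0.973) = -0.0020/0.0513 = -0.0390.
Compose with the flare (u' = -0.935 in the blob frame): u_2 = (-0.935 + (-0.039)) / (1 + (-0.935)·(-0.039)) = -0.9740/1.0364 = -0.9397.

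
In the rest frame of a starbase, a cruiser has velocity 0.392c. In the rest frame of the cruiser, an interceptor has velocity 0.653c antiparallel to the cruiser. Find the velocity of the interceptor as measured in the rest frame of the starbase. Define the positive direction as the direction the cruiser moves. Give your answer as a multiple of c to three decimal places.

With v = 0.392 and u' = -0.653 (in units of c),
u = (u' + v)/(1 + u'v/c²):
u = (-0.653 + 0.392) / (1 + (-0.653)·0.392) = -0.2610/0.7440 = -0.3508
(Galilean addition would give -0.261c.)

-0.351c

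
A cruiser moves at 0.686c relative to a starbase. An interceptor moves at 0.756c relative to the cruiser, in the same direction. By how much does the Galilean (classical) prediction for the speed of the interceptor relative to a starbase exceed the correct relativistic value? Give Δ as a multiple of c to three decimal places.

Δ = 0.492c

Galilean: u_cl = 0.756 + 0.686 = 1.4420.
Relativistic: u_rel = (0.756 + 0.686) / (1 + 0.756·0.686) = 1.4420/1.5186 = 0.9495.
Δ = 1.4420 − 0.9495 = 0.4925.
(The classical prediction exceeds c; the relativistic result does not.)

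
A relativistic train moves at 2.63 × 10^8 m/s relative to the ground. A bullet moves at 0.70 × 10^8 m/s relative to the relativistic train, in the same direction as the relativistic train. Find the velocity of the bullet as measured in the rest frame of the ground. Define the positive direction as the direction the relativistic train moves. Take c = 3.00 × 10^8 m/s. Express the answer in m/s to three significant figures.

2.76 × 10^8 m/s

In units of c (dividing by 3.00 × 10^8 m/s): v = 0.877, u' = 0.233.
u = (u' + v)/(1 + u'v/c²):
u = (0.233 + 0.877) / (1 + 0.233·0.877) = 1.1100/1.2046 = 0.9215
Converting back: u = 0.9215 × 3.00 × 10^8 m/s.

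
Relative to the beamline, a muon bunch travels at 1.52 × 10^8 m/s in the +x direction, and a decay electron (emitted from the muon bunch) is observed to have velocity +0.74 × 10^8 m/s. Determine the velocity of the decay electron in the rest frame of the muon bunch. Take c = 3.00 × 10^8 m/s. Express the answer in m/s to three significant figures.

-8.91 × 10^7 m/s

v = 0.507c, u = 0.247c.
Invert the composition law: u' = (u − v)/(1 − uv/c²).
u' = (0.247 − 0.507) / (1 − (0.247)(0.507)) = -0.2600/0.8750 = -0.2971.
u' = -0.2971 × 3.00 × 10^8 m/s.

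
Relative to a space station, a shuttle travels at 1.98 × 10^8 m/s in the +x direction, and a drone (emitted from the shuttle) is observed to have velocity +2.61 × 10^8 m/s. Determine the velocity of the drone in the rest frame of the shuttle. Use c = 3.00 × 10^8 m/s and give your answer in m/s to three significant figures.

v = 0.660c, u = 0.870c.
Invert the composition law: u' = (u − v)/(1 − uv/c²).
u' = (0.870 − 0.660) / (1 − (0.870)(0.660)) = 0.2100/0.4258 = 0.4932.
u' = 0.4932 × 3.00 × 10^8 m/s.

+1.48 × 10^8 m/s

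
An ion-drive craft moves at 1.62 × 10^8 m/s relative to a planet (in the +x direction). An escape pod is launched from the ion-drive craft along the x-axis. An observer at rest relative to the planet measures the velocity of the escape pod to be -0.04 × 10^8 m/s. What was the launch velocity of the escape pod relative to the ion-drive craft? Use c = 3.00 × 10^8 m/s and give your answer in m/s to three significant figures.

v = 0.540c, u = -0.013c.
Invert the composition law: u' = (u − v)/(1 − uv/c²).
u' = (-0.013 − 0.540) / (1 − (-0.013)(0.540)) = -0.5533/1.0072 = -0.5494.
u' = -0.5494 × 3.00 × 10^8 m/s.

-1.65 × 10^8 m/s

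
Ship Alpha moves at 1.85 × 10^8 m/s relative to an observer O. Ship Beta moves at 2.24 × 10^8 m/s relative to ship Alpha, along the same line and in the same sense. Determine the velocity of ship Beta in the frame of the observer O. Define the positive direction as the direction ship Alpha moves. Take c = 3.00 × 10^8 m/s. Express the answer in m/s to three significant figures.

2.80 × 10^8 m/s

In units of c (dividing by 3.00 × 10^8 m/s): v = 0.617, u' = 0.747.
u = (u' + v)/(1 + u'v/c²):
u = (0.747 + 0.617) / (1 + 0.747·0.617) = 1.3633/1.4604 = 0.9335
(Galilean addition would give +1.363c, exceeding c.)
Converting back: u = 0.9335 × 3.00 × 10^8 m/s.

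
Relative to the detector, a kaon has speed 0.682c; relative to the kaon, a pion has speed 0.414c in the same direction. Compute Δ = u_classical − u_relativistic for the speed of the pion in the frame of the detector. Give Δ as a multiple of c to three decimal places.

Galilean: u_cl = 0.414 + 0.682 = 1.0960.
Relativistic: u_rel = (0.414 + 0.682) / (1 + 0.414·0.682) = 1.0960/1.2823 = 0.8547.
Δ = 1.0960 − 0.8547 = 0.2413.
(The classical prediction exceeds c; the relativistic result does not.)

Δ = 0.241c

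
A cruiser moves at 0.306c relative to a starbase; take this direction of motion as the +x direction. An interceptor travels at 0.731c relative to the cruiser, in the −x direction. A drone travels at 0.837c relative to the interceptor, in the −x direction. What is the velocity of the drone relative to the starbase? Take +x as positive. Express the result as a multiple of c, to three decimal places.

-0.949c

Apply u = (u' + v)/(1 + u'v/c²) successively, working outward toward the starbase.
Start: velocity of the cruiser relative to the starbase = 0.3060c.
Compose with the interceptor (u' = -0.731 in the cruiser frame): u_1 = (-0.731 + 0.306) / (1 + (-0.731)·0.306) = -0.4250/0.7763 = -0.5475.
Compose with the drone (u' = -0.837 in the interceptor frame): u_2 = (-0.837 + (-0.547)) / (1 + (-0.837)·(-0.547)) = -1.3845/1.4582 = -0.9494.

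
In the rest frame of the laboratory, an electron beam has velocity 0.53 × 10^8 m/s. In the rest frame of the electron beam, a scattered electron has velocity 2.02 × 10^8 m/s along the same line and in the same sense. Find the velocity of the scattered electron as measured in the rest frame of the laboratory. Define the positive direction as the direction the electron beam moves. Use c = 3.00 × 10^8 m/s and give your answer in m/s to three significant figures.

In units of c (dividing by 3.00 × 10^8 m/s): v = 0.177, u' = 0.673.
u = (u' + v)/(1 + u'v/c²):
u = (0.673 + 0.177) / (1 + 0.673·0.177) = 0.8500/1.1190 = 0.7596
(Galilean addition would give +0.850c.)
Converting back: u = 0.7596 × 3.00 × 10^8 m/s.

2.28 × 10^8 m/s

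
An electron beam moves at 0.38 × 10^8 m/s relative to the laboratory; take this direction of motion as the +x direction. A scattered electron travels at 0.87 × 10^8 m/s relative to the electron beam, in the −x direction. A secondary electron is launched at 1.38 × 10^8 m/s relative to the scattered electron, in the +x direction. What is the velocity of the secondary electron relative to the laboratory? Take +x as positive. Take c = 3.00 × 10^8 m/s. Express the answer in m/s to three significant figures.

+9.45 × 10^7 m/s

Apply u = (u' + v)/(1 + u'v/c²) successively, working outward toward the laboratory.
(Dividing each given speed by c = 3.00 × 10^8 m/s to work in units of c.)
Start: velocity of the electron beam relative to the laboratory = 0.1267c.
Compose with the scattered electron (u' = -0.290 in the electron beam frame): u_1 = (-0.290 + 0.127) / (1 + (-0.290)·0.127) = -0.1633/0.9633 = -0.1696.
Compose with the secondary electron (u' = 0.460 in the scattered electron frame): u_2 = (0.460 + (-0.170)) / (1 + 0.460·(-0.170)) = 0.2904/0.9220 = 0.3150.
So u = 0.3150 × 3.00 × 10^8 m/s.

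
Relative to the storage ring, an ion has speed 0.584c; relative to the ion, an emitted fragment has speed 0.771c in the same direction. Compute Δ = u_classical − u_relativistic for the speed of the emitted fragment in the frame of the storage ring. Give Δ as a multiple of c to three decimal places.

Δ = 0.421c

Galilean: u_cl = 0.771 + 0.584 = 1.3550.
Relativistic: u_rel = (0.771 + 0.584) / (1 + 0.771·0.584) = 1.3550/1.4503 = 0.9343.
Δ = 1.3550 − 0.9343 = 0.4207.
(The classical prediction exceeds c; the relativistic result does not.)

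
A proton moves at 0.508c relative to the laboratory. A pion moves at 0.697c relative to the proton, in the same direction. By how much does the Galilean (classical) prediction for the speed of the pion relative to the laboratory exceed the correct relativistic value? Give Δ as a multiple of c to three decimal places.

Galilean: u_cl = 0.697 + 0.508 = 1.2050.
Relativistic: u_rel = (0.697 + 0.508) / (1 + 0.697·0.508) = 1.2050/1.3541 = 0.8899.
Δ = 1.2050 − 0.8899 = 0.3151.
(The classical prediction exceeds c; the relativistic result does not.)

Δ = 0.315c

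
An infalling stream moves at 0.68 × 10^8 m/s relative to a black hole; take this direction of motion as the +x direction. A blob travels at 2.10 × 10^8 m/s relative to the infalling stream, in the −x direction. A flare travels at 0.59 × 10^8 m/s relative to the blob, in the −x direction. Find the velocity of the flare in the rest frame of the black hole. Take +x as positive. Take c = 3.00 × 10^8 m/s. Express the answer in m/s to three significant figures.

Apply u = (u' + v)/(1 + u'v/c²) successively, working outward toward the black hole.
(Dividing each given speed by c = 3.00 × 10^8 m/s to work in units of c.)
Start: velocity of the infalling stream relative to the black hole = 0.2267c.
Compose with the blob (u' = -0.700 in the infalling stream frame): u_1 = (-0.700 + 0.227) / (1 + (-0.700)·0.227) = -0.4733/0.8413 = -0.5626.
Compose with the flare (u' = -0.197 in the blob frame): u_2 = (-0.197 + (-0.563)) / (1 + (-0.197)·(-0.563)) = -0.7593/1.1106 = -0.6836.
So u = -0.6836 × 3.00 × 10^8 m/s.

-2.05 × 10^8 m/s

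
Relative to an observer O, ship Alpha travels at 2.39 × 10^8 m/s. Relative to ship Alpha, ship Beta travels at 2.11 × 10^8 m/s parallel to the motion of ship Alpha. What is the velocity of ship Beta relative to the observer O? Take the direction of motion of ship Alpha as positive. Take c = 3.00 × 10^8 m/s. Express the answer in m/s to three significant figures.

2.88 × 10^8 m/s

In units of c (dividing by 3.00 × 10^8 m/s): v = 0.797, u' = 0.703.
u = (u' + v)/(1 + u'v/c²):
u = (0.703 + 0.797) / (1 + 0.703·0.797) = 1.5000/1.5603 = 0.9613
Converting back: u = 0.9613 × 3.00 × 10^8 m/s.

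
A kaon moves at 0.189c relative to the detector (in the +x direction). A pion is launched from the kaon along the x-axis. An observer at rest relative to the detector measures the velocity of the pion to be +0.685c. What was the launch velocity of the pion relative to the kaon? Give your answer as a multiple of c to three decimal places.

+0.570c

Invert the composition law: u' = (u − v)/(1 − uv/c²).
u' = (0.685 − 0.189) / (1 − (0.685)(0.189)) = 0.4960/0.8705 = 0.5698.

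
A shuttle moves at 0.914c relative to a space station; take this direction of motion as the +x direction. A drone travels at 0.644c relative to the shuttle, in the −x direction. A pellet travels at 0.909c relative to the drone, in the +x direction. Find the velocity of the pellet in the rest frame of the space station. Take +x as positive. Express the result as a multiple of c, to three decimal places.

Apply u = (u' + v)/(1 + u'v/c²) successively, working outward toward the space station.
Start: velocity of the shuttle relative to the space station = 0.9140c.
Compose with the drone (u' = -0.644 in the shuttle frame): u_1 = (-0.644 + 0.914) / (1 + (-0.644)·0.914) = 0.2700/0.4114 = 0.6563.
Compose with the pellet (u' = 0.909 in the drone frame): u_2 = (0.909 + 0.656) / (1 + 0.909·0.656) = 1.5653/1.5966 = 0.9804.

+0.980c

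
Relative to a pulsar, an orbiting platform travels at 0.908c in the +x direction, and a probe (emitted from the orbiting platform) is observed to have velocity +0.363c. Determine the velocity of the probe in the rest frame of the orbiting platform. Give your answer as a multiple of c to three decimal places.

Invert the composition law: u' = (u − v)/(1 − uv/c²).
u' = (0.363 − 0.908) / (1 − (0.363)(0.908)) = -0.5450/0.6704 = -0.8130.

-0.813c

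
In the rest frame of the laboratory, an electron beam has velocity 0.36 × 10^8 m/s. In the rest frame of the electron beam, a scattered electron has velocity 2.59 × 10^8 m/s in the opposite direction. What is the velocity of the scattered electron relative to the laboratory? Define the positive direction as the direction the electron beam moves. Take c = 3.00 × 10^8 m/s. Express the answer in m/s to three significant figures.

In units of c (dividing by 3.00 × 10^8 m/s): v = 0.120, u' = -0.863.
u = (u' + v)/(1 + u'v/c²):
u = (-0.863 + 0.120) / (1 + (-0.863)·0.120) = -0.7433/0.8964 = -0.8292
(Galilean addition would give -0.743c.)
Converting back: u = -0.8292 × 3.00 × 10^8 m/s.

-2.49 × 10^8 m/s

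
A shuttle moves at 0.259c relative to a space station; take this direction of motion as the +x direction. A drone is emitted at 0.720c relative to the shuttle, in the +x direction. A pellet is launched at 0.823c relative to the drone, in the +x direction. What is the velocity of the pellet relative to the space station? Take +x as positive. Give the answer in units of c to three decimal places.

0.982c

Apply u = (u' + v)/(1 + u'v/c²) successively, working outward toward the space station.
Start: velocity of the shuttle relative to the space station = 0.2590c.
Compose with the drone (u' = 0.720 in the shuttle frame): u_1 = (0.720 + 0.259) / (1 + 0.720·0.259) = 0.9790/1.1865 = 0.8251.
Compose with the pellet (u' = 0.823 in the drone frame): u_2 = (0.823 + 0.825) / (1 + 0.823·0.825) = 1.6481/1.6791 = 0.9816.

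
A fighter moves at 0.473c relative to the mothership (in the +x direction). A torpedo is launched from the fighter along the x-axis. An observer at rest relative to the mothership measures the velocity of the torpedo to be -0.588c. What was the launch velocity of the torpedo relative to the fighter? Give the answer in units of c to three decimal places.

Invert the composition law: u' = (u − v)/(1 − uv/c²).
u' = (-0.588 − 0.473) / (1 − (-0.588)(0.473)) = -1.0610/1.2781 = -0.8301.

-0.830c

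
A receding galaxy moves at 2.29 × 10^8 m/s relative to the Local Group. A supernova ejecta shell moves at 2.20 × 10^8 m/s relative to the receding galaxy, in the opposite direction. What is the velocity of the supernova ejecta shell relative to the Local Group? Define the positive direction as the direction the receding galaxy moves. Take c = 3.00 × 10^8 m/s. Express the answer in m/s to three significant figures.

In units of c (dividing by 3.00 × 10^8 m/s): v = 0.763, u' = -0.733.
u = (u' + v)/(1 + u'v/c²):
u = (-0.733 + 0.763) / (1 + (-0.733)·0.763) = 0.0300/0.4402 = 0.0681
Converting back: u = 0.0681 × 3.00 × 10^8 m/s.

+2.04 × 10^7 m/s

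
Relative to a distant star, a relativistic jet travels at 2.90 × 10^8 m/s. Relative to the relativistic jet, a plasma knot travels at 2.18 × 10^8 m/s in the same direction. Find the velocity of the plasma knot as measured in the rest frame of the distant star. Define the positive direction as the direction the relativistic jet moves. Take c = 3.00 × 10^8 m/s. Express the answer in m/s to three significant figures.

2.98 × 10^8 m/s

In units of c (dividing by 3.00 × 10^8 m/s): v = 0.967, u' = 0.727.
u = (u' + v)/(1 + u'v/c²):
u = (0.727 + 0.967) / (1 + 0.727·0.967) = 1.6933/1.7024 = 0.9946
(Galilean addition would give +1.693c, exceeding c.)
Converting back: u = 0.9946 × 3.00 × 10^8 m/s.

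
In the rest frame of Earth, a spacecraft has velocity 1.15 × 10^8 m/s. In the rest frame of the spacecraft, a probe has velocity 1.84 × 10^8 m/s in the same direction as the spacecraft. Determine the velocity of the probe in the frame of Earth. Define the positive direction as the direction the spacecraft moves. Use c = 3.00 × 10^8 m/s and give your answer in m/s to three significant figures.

In units of c (dividing by 3.00 × 10^8 m/s): v = 0.383, u' = 0.613.
u = (u' + v)/(1 + u'v/c²):
u = (0.613 + 0.383) / (1 + 0.613·0.383) = 0.9967/1.2351 = 0.8069
Converting back: u = 0.8069 × 3.00 × 10^8 m/s.

2.42 × 10^8 m/s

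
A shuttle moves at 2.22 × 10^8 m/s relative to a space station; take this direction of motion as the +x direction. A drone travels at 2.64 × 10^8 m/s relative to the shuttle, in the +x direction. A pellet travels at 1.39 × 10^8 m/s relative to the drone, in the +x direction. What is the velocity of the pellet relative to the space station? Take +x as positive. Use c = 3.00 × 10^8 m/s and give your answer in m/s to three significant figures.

2.98 × 10^8 m/s

Apply u = (u' + v)/(1 + u'v/c²) successively, working outward toward the space station.
(Dividing each given speed by c = 3.00 × 10^8 m/s to work in units of c.)
Start: velocity of the shuttle relative to the space station = 0.7400c.
Compose with the drone (u' = 0.880 in the shuttle frame): u_1 = (0.880 + 0.740) / (1 + 0.880·0.740) = 1.6200/1.6512 = 0.9811.
Compose with the pellet (u' = 0.463 in the drone frame): u_2 = (0.463 + 0.981) / (1 + 0.463·0.981) = 1.4444/1.4546 = 0.9930.
So u = 0.9930 × 3.00 × 10^8 m/s.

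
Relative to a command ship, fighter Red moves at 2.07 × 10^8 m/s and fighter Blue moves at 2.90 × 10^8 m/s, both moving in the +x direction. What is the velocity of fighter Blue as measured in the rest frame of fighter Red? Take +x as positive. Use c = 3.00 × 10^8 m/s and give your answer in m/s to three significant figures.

+2.49 × 10^8 m/s

β_A = 0.690, β_B = 0.967 (dividing each by c = 3.00 × 10^8 m/s).
Transform to A's frame with the inverse velocity-addition law: u' = (u − v)/(1 − uv/c²), taking u = β_B and v = β_A.
u' = (0.967 − 0.690) / (1 − (0.690)(0.967)) = 0.2767/0.3330 = 0.8308.
u' = 0.8308 × 3.00 × 10^8 m/s.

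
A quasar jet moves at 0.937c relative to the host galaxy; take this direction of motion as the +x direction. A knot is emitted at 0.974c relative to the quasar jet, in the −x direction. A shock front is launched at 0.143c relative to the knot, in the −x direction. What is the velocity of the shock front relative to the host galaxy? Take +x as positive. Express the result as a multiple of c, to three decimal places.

Apply u = (u' + v)/(1 + u'v/c²) successively, working outward toward the host galaxy.
Start: velocity of the quasar jet relative to the host galaxy = 0.9370c.
Compose with the knot (u' = -0.974 in the quasar jet frame): u_1 = (-0.974 + 0.937) / (1 + (-0.974)·0.937) = -0.0370/0.0874 = -0.4235.
Compose with the shock front (u' = -0.143 in the knot frame): u_2 = (-0.143 + (-0.424)) / (1 + (-0.143)·(-0.424)) = -0.5665/1.0606 = -0.5342.

-0.534c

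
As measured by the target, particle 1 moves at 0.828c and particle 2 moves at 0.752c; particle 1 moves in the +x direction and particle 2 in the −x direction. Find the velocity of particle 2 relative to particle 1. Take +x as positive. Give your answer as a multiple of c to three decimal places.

β_A = 0.828, β_B = -0.752.
Transform to A's frame with the inverse velocity-addition law: u' = (u − v)/(1 − uv/c²), taking u = β_B and v = β_A.
u' = (-0.752 − 0.828) / (1 − (0.828)(-0.752)) = -1.5800/1.6227 = -0.9737.

-0.974c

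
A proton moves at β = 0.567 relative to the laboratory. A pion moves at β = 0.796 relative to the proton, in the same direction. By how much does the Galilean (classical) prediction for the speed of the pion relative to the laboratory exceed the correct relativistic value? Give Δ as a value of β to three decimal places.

Δ = 0.424

Galilean: u_cl = 0.796 + 0.567 = 1.3630.
Relativistic: u_rel = (0.796 + 0.567) / (1 + 0.796·0.567) = 1.3630/1.4513 = 0.9391.
Δ = 1.3630 − 0.9391 = 0.4239.
(The classical prediction exceeds c; the relativistic result does not.)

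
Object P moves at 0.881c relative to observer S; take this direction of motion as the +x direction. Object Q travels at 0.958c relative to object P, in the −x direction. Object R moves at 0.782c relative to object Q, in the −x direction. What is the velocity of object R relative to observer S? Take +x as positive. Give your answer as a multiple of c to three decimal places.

-0.920c

Apply u = (u' + v)/(1 + u'v/c²) successively, working outward toward observer S.
Start: velocity of object P relative to observer S = 0.8810c.
Compose with object Q (u' = -0.958 in object P frame): u_1 = (-0.958 + 0.881) / (1 + (-0.958)·0.881) = -0.0770/0.1560 = -0.4936.
Compose with object R (u' = -0.782 in object Q frame): u_2 = (-0.782 + (-0.494)) / (1 + (-0.782)·(-0.494)) = -1.2756/1.3860 = -0.9203.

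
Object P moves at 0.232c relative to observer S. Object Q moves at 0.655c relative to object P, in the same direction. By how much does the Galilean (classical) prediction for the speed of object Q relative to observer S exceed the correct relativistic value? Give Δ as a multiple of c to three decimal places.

Galilean: u_cl = 0.655 + 0.232 = 0.8870.
Relativistic: u_rel = (0.655 + 0.232) / (1 + 0.655·0.232) = 0.8870/1.1520 = 0.7700.
Δ = 0.8870 − 0.7700 = 0.1170.

Δ = 0.117c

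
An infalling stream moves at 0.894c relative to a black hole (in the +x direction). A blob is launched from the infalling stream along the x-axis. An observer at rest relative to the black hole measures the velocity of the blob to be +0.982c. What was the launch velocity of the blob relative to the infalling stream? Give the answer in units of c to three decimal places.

Invert the composition law: u' = (u − v)/(1 − uv/c²).
u' = (0.982 − 0.894) / (1 − (0.982)(0.894)) = 0.0880/0.1221 = 0.7208.

+0.721c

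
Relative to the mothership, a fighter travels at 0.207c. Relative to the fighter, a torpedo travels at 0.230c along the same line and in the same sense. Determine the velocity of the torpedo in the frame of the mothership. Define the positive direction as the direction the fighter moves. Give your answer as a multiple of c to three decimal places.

With v = 0.207 and u' = 0.230 (in units of c),
u = (u' + v)/(1 + u'v/c²):
u = (0.230 + 0.207) / (1 + 0.230·0.207) = 0.4370/1.0476 = 0.4171
(Galilean addition would give +0.437c.)

0.417c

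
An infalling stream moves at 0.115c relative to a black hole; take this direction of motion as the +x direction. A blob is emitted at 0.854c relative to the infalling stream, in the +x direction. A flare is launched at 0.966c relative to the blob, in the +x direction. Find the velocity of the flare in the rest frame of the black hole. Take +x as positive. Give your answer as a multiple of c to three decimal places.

Apply u = (u' + v)/(1 + u'v/c²) successively, working outward toward the black hole.
Start: velocity of the infalling stream relative to the black hole = 0.1150c.
Compose with the blob (u' = 0.854 in the infalling stream frame): u_1 = (0.854 + 0.115) / (1 + 0.854·0.115) = 0.9690/1.0982 = 0.8823.
Compose with the flare (u' = 0.966 in the blob frame): u_2 = (0.966 + 0.882) / (1 + 0.966·0.882) = 1.8483/1.8523 = 0.9978.

0.998c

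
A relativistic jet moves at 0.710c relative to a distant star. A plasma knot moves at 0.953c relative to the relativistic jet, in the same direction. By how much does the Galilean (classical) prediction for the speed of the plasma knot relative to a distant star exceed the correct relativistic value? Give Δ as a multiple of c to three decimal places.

Galilean: u_cl = 0.953 + 0.710 = 1.6630.
Relativistic: u_rel = (0.953 + 0.710) / (1 + 0.953·0.710) = 1.6630/1.6766 = 0.9919.
Δ = 1.6630 − 0.9919 = 0.6711.
(The classical prediction exceeds c; the relativistic result does not.)

Δ = 0.671c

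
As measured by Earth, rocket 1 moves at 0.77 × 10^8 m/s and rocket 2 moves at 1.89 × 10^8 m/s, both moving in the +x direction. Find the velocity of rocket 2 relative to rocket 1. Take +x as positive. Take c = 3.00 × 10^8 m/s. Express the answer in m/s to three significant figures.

β_A = 0.257, β_B = 0.630 (dividing each by c = 3.00 × 10^8 m/s).
Transform to A's frame with the inverse velocity-addition law: u' = (u − v)/(1 − uv/c²), taking u = β_B and v = β_A.
u' = (0.630 − 0.257) / (1 − (0.257)(0.630)) = 0.3733/0.8383 = 0.4453.
u' = 0.4453 × 3.00 × 10^8 m/s.

+1.34 × 10^8 m/s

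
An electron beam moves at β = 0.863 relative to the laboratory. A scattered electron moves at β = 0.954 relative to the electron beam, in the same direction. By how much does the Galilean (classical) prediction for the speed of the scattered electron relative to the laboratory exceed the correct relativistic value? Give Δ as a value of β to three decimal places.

Δ = 0.820

Galilean: u_cl = 0.954 + 0.863 = 1.8170.
Relativistic: u_rel = (0.954 + 0.863) / (1 + 0.954·0.863) = 1.8170/1.8233 = 0.9965.
Δ = 1.8170 − 0.9965 = 0.8205.
(The classical prediction exceeds c; the relativistic result does not.)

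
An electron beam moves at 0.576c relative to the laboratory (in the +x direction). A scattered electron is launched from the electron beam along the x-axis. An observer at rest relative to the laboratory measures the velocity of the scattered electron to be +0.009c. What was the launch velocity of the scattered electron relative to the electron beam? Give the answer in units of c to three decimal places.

-0.570c

Invert the composition law: u' = (u − v)/(1 − uv/c²).
u' = (0.009 − 0.576) / (1 − (0.009)(0.576)) = -0.5670/0.9948 = -0.5700.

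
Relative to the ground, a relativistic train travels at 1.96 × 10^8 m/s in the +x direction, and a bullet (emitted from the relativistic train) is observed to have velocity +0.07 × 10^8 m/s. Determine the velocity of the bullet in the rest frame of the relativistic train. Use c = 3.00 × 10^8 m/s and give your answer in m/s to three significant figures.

-1.92 × 10^8 m/s

v = 0.653c, u = 0.023c.
Invert the composition law: u' = (u − v)/(1 − uv/c²).
u' = (0.023 − 0.653) / (1 − (0.023)(0.653)) = -0.6300/0.9848 = -0.6398.
u' = -0.6398 × 3.00 × 10^8 m/s.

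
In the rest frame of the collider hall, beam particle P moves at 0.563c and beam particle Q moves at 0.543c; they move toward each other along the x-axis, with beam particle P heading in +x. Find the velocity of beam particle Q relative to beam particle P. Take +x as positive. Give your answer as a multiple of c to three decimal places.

-0.847c

β_A = 0.563, β_B = -0.543.
Transform to A's frame with the inverse velocity-addition law: u' = (u − v)/(1 − uv/c²), taking u = β_B and v = β_A.
u' = (-0.543 − 0.563) / (1 − (0.563)(-0.543)) = -1.1060/1.3057 = -0.8470.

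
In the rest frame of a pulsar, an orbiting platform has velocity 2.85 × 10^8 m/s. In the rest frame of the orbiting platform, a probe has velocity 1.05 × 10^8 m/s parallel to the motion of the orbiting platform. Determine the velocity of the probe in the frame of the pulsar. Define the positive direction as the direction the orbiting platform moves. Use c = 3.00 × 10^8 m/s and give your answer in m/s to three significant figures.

2.93 × 10^8 m/s

In units of c (dividing by 3.00 × 10^8 m/s): v = 0.950, u' = 0.350.
u = (u' + v)/(1 + u'v/c²):
u = (0.350 + 0.950) / (1 + 0.350·0.950) = 1.3000/1.3325 = 0.9756
(Galilean addition would give +1.300c, exceeding c.)
Converting back: u = 0.9756 × 3.00 × 10^8 m/s.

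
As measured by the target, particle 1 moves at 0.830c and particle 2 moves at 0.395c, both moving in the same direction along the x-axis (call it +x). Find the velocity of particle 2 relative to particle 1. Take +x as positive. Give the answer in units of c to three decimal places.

β_A = 0.830, β_B = 0.395.
Transform to A's frame with the inverse velocity-addition law: u' = (u − v)/(1 − uv/c²), taking u = β_B and v = β_A.
u' = (0.395 − 0.830) / (1 − (0.830)(0.395)) = -0.4350/0.6722 = -0.6472.

-0.647c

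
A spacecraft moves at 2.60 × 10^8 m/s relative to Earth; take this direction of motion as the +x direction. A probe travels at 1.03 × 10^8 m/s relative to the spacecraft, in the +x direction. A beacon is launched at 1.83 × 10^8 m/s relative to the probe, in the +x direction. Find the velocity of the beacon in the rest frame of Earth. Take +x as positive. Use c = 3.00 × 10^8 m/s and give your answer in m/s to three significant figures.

2.95 × 10^8 m/s

Apply u = (u' + v)/(1 + u'v/c²) successively, working outward toward Earth.
(Dividing each given speed by c = 3.00 × 10^8 m/s to work in units of c.)
Start: velocity of the spacecraft relative to Earth = 0.8667c.
Compose with the probe (u' = 0.343 in the spacecraft frame): u_1 = (0.343 + 0.867) / (1 + 0.343·0.867) = 1.2100/1.2976 = 0.9325.
Compose with the beacon (u' = 0.610 in the probe frame): u_2 = (0.610 + 0.933) / (1 + 0.610·0.933) = 1.5425/1.5688 = 0.9832.
So u = 0.9832 × 3.00 × 10^8 m/s.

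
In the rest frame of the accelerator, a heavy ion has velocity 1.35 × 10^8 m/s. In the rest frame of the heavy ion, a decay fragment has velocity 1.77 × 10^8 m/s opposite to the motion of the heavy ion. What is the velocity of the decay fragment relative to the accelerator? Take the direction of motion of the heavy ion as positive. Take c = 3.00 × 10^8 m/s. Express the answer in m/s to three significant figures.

-5.72 × 10^7 m/s

In units of c (dividing by 3.00 × 10^8 m/s): v = 0.450, u' = -0.590.
u = (u' + v)/(1 + u'v/c²):
u = (-0.590 + 0.450) / (1 + (-0.590)·0.450) = -0.1400/0.7345 = -0.1906
Converting back: u = -0.1906 × 3.00 × 10^8 m/s.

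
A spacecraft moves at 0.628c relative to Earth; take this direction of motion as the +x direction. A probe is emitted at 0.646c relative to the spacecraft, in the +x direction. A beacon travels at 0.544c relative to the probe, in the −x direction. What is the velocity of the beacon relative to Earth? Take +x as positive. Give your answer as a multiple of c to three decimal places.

Apply u = (u' + v)/(1 + u'v/c²) successively, working outward toward Earth.
Start: velocity of the spacecraft relative to Earth = 0.6280c.
Compose with the probe (u' = 0.646 in the spacecraft frame): u_1 = (0.646 + 0.628) / (1 + 0.646·0.628) = 1.2740/1.4057 = 0.9063.
Compose with the beacon (u' = -0.544 in the probe frame): u_2 = (-0.544 + 0.906) / (1 + (-0.544)·0.906) = 0.3623/0.5070 = 0.7147.

+0.715c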